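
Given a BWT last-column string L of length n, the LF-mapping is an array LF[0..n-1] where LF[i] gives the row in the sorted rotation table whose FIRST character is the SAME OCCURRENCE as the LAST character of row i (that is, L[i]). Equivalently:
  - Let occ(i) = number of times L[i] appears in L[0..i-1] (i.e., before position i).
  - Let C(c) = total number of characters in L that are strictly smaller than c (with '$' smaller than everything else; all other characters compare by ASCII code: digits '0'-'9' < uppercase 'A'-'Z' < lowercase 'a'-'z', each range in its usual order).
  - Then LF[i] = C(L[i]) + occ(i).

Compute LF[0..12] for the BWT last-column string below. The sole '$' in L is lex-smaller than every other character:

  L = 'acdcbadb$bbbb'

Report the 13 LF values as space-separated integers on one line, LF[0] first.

Answer: 1 9 11 10 3 2 12 4 0 5 6 7 8

Derivation:
Char counts: '$':1, 'a':2, 'b':6, 'c':2, 'd':2
C (first-col start): C('$')=0, C('a')=1, C('b')=3, C('c')=9, C('d')=11
L[0]='a': occ=0, LF[0]=C('a')+0=1+0=1
L[1]='c': occ=0, LF[1]=C('c')+0=9+0=9
L[2]='d': occ=0, LF[2]=C('d')+0=11+0=11
L[3]='c': occ=1, LF[3]=C('c')+1=9+1=10
L[4]='b': occ=0, LF[4]=C('b')+0=3+0=3
L[5]='a': occ=1, LF[5]=C('a')+1=1+1=2
L[6]='d': occ=1, LF[6]=C('d')+1=11+1=12
L[7]='b': occ=1, LF[7]=C('b')+1=3+1=4
L[8]='$': occ=0, LF[8]=C('$')+0=0+0=0
L[9]='b': occ=2, LF[9]=C('b')+2=3+2=5
L[10]='b': occ=3, LF[10]=C('b')+3=3+3=6
L[11]='b': occ=4, LF[11]=C('b')+4=3+4=7
L[12]='b': occ=5, LF[12]=C('b')+5=3+5=8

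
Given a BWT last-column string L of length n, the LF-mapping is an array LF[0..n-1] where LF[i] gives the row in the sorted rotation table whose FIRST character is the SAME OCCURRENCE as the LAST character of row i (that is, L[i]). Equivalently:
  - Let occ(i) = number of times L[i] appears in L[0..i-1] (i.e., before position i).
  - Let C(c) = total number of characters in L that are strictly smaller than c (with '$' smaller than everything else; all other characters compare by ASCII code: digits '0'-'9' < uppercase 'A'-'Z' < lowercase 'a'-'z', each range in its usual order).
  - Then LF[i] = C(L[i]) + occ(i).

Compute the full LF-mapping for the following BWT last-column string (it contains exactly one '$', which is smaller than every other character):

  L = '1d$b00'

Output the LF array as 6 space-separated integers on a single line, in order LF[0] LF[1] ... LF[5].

Answer: 3 5 0 4 1 2

Derivation:
Char counts: '$':1, '0':2, '1':1, 'b':1, 'd':1
C (first-col start): C('$')=0, C('0')=1, C('1')=3, C('b')=4, C('d')=5
L[0]='1': occ=0, LF[0]=C('1')+0=3+0=3
L[1]='d': occ=0, LF[1]=C('d')+0=5+0=5
L[2]='$': occ=0, LF[2]=C('$')+0=0+0=0
L[3]='b': occ=0, LF[3]=C('b')+0=4+0=4
L[4]='0': occ=0, LF[4]=C('0')+0=1+0=1
L[5]='0': occ=1, LF[5]=C('0')+1=1+1=2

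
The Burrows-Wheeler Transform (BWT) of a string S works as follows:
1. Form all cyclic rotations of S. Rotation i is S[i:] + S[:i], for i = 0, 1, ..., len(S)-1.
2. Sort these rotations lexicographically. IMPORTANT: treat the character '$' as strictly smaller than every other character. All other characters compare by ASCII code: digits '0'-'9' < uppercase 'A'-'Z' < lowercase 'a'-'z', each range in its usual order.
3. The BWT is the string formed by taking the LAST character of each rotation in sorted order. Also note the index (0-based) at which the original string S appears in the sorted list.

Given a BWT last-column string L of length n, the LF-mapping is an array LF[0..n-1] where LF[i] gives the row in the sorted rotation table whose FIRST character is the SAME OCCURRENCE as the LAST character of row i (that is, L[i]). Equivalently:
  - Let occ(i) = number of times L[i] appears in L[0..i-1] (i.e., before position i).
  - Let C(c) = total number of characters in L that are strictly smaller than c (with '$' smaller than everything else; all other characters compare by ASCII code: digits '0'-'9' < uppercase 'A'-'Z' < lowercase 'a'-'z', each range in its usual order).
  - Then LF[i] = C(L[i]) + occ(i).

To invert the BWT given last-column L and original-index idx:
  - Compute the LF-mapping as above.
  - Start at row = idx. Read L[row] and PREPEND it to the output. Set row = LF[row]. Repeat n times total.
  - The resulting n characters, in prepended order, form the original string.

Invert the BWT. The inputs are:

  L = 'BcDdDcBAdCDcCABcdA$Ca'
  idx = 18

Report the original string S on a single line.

LF mapping: 4 14 10 18 11 15 5 1 19 7 12 16 8 2 6 17 20 3 0 9 13
Walk LF starting at row 18, prepending L[row]:
  step 1: row=18, L[18]='$', prepend. Next row=LF[18]=0
  step 2: row=0, L[0]='B', prepend. Next row=LF[0]=4
  step 3: row=4, L[4]='D', prepend. Next row=LF[4]=11
  step 4: row=11, L[11]='c', prepend. Next row=LF[11]=16
  step 5: row=16, L[16]='d', prepend. Next row=LF[16]=20
  step 6: row=20, L[20]='a', prepend. Next row=LF[20]=13
  step 7: row=13, L[13]='A', prepend. Next row=LF[13]=2
  step 8: row=2, L[2]='D', prepend. Next row=LF[2]=10
  step 9: row=10, L[10]='D', prepend. Next row=LF[10]=12
  step 10: row=12, L[12]='C', prepend. Next row=LF[12]=8
  step 11: row=8, L[8]='d', prepend. Next row=LF[8]=19
  step 12: row=19, L[19]='C', prepend. Next row=LF[19]=9
  step 13: row=9, L[9]='C', prepend. Next row=LF[9]=7
  step 14: row=7, L[7]='A', prepend. Next row=LF[7]=1
  step 15: row=1, L[1]='c', prepend. Next row=LF[1]=14
  step 16: row=14, L[14]='B', prepend. Next row=LF[14]=6
  step 17: row=6, L[6]='B', prepend. Next row=LF[6]=5
  step 18: row=5, L[5]='c', prepend. Next row=LF[5]=15
  step 19: row=15, L[15]='c', prepend. Next row=LF[15]=17
  step 20: row=17, L[17]='A', prepend. Next row=LF[17]=3
  step 21: row=3, L[3]='d', prepend. Next row=LF[3]=18
Reversed output: dAccBBcACCdCDDAadcDB$

Answer: dAccBBcACCdCDDAadcDB$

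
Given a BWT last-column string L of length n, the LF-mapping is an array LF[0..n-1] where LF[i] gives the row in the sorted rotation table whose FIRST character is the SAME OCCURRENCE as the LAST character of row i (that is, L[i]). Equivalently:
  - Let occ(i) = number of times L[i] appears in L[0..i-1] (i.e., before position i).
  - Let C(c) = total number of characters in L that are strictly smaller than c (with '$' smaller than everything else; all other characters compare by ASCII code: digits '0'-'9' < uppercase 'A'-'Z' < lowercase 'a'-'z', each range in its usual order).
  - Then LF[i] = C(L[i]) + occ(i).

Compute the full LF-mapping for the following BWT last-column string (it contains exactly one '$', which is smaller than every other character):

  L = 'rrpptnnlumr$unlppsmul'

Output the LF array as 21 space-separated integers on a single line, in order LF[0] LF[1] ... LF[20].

Char counts: '$':1, 'l':3, 'm':2, 'n':3, 'p':4, 'r':3, 's':1, 't':1, 'u':3
C (first-col start): C('$')=0, C('l')=1, C('m')=4, C('n')=6, C('p')=9, C('r')=13, C('s')=16, C('t')=17, C('u')=18
L[0]='r': occ=0, LF[0]=C('r')+0=13+0=13
L[1]='r': occ=1, LF[1]=C('r')+1=13+1=14
L[2]='p': occ=0, LF[2]=C('p')+0=9+0=9
L[3]='p': occ=1, LF[3]=C('p')+1=9+1=10
L[4]='t': occ=0, LF[4]=C('t')+0=17+0=17
L[5]='n': occ=0, LF[5]=C('n')+0=6+0=6
L[6]='n': occ=1, LF[6]=C('n')+1=6+1=7
L[7]='l': occ=0, LF[7]=C('l')+0=1+0=1
L[8]='u': occ=0, LF[8]=C('u')+0=18+0=18
L[9]='m': occ=0, LF[9]=C('m')+0=4+0=4
L[10]='r': occ=2, LF[10]=C('r')+2=13+2=15
L[11]='$': occ=0, LF[11]=C('$')+0=0+0=0
L[12]='u': occ=1, LF[12]=C('u')+1=18+1=19
L[13]='n': occ=2, LF[13]=C('n')+2=6+2=8
L[14]='l': occ=1, LF[14]=C('l')+1=1+1=2
L[15]='p': occ=2, LF[15]=C('p')+2=9+2=11
L[16]='p': occ=3, LF[16]=C('p')+3=9+3=12
L[17]='s': occ=0, LF[17]=C('s')+0=16+0=16
L[18]='m': occ=1, LF[18]=C('m')+1=4+1=5
L[19]='u': occ=2, LF[19]=C('u')+2=18+2=20
L[20]='l': occ=2, LF[20]=C('l')+2=1+2=3

Answer: 13 14 9 10 17 6 7 1 18 4 15 0 19 8 2 11 12 16 5 20 3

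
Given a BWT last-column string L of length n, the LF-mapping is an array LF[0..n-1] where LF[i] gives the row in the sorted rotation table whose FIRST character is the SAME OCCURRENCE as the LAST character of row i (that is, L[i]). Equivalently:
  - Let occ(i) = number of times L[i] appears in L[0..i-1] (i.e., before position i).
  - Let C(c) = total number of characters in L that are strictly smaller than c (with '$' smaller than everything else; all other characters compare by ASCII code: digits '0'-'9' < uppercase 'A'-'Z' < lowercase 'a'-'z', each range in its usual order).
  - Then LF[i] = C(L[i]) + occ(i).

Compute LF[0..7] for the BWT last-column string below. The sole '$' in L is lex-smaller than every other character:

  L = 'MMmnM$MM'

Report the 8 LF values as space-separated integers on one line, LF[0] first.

Char counts: '$':1, 'M':5, 'm':1, 'n':1
C (first-col start): C('$')=0, C('M')=1, C('m')=6, C('n')=7
L[0]='M': occ=0, LF[0]=C('M')+0=1+0=1
L[1]='M': occ=1, LF[1]=C('M')+1=1+1=2
L[2]='m': occ=0, LF[2]=C('m')+0=6+0=6
L[3]='n': occ=0, LF[3]=C('n')+0=7+0=7
L[4]='M': occ=2, LF[4]=C('M')+2=1+2=3
L[5]='$': occ=0, LF[5]=C('$')+0=0+0=0
L[6]='M': occ=3, LF[6]=C('M')+3=1+3=4
L[7]='M': occ=4, LF[7]=C('M')+4=1+4=5

Answer: 1 2 6 7 3 0 4 5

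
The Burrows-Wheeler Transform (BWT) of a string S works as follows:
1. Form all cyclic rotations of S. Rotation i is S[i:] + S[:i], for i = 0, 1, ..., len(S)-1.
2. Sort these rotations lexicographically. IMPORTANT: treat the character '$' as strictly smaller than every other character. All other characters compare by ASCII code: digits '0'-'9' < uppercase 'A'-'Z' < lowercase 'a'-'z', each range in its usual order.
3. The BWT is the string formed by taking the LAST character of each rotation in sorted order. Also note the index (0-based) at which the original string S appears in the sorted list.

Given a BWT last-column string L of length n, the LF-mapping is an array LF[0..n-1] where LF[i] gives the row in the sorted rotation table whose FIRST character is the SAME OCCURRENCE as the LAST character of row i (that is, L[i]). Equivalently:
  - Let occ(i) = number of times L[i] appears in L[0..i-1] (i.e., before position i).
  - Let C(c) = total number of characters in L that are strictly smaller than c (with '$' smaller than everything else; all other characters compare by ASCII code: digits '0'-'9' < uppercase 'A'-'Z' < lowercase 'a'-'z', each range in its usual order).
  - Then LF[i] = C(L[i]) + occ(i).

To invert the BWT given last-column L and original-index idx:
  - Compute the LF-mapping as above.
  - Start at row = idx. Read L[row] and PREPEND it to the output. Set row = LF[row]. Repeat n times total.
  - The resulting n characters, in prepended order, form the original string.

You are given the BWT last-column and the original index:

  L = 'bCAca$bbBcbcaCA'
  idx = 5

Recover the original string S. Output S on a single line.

LF mapping: 8 4 1 12 6 0 9 10 3 13 11 14 7 5 2
Walk LF starting at row 5, prepending L[row]:
  step 1: row=5, L[5]='$', prepend. Next row=LF[5]=0
  step 2: row=0, L[0]='b', prepend. Next row=LF[0]=8
  step 3: row=8, L[8]='B', prepend. Next row=LF[8]=3
  step 4: row=3, L[3]='c', prepend. Next row=LF[3]=12
  step 5: row=12, L[12]='a', prepend. Next row=LF[12]=7
  step 6: row=7, L[7]='b', prepend. Next row=LF[7]=10
  step 7: row=10, L[10]='b', prepend. Next row=LF[10]=11
  step 8: row=11, L[11]='c', prepend. Next row=LF[11]=14
  step 9: row=14, L[14]='A', prepend. Next row=LF[14]=2
  step 10: row=2, L[2]='A', prepend. Next row=LF[2]=1
  step 11: row=1, L[1]='C', prepend. Next row=LF[1]=4
  step 12: row=4, L[4]='a', prepend. Next row=LF[4]=6
  step 13: row=6, L[6]='b', prepend. Next row=LF[6]=9
  step 14: row=9, L[9]='c', prepend. Next row=LF[9]=13
  step 15: row=13, L[13]='C', prepend. Next row=LF[13]=5
Reversed output: CcbaCAAcbbacBb$

Answer: CcbaCAAcbbacBb$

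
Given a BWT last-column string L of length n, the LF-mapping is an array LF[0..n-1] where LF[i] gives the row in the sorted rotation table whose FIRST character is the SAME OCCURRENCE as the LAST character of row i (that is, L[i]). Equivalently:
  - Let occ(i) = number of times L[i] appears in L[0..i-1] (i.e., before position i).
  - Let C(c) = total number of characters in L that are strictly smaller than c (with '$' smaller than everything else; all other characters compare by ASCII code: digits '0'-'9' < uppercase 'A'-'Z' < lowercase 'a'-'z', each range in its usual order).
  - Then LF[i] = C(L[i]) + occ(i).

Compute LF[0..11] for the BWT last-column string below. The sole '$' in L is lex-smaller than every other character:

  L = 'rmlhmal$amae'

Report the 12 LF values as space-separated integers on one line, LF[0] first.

Char counts: '$':1, 'a':3, 'e':1, 'h':1, 'l':2, 'm':3, 'r':1
C (first-col start): C('$')=0, C('a')=1, C('e')=4, C('h')=5, C('l')=6, C('m')=8, C('r')=11
L[0]='r': occ=0, LF[0]=C('r')+0=11+0=11
L[1]='m': occ=0, LF[1]=C('m')+0=8+0=8
L[2]='l': occ=0, LF[2]=C('l')+0=6+0=6
L[3]='h': occ=0, LF[3]=C('h')+0=5+0=5
L[4]='m': occ=1, LF[4]=C('m')+1=8+1=9
L[5]='a': occ=0, LF[5]=C('a')+0=1+0=1
L[6]='l': occ=1, LF[6]=C('l')+1=6+1=7
L[7]='$': occ=0, LF[7]=C('$')+0=0+0=0
L[8]='a': occ=1, LF[8]=C('a')+1=1+1=2
L[9]='m': occ=2, LF[9]=C('m')+2=8+2=10
L[10]='a': occ=2, LF[10]=C('a')+2=1+2=3
L[11]='e': occ=0, LF[11]=C('e')+0=4+0=4

Answer: 11 8 6 5 9 1 7 0 2 10 3 4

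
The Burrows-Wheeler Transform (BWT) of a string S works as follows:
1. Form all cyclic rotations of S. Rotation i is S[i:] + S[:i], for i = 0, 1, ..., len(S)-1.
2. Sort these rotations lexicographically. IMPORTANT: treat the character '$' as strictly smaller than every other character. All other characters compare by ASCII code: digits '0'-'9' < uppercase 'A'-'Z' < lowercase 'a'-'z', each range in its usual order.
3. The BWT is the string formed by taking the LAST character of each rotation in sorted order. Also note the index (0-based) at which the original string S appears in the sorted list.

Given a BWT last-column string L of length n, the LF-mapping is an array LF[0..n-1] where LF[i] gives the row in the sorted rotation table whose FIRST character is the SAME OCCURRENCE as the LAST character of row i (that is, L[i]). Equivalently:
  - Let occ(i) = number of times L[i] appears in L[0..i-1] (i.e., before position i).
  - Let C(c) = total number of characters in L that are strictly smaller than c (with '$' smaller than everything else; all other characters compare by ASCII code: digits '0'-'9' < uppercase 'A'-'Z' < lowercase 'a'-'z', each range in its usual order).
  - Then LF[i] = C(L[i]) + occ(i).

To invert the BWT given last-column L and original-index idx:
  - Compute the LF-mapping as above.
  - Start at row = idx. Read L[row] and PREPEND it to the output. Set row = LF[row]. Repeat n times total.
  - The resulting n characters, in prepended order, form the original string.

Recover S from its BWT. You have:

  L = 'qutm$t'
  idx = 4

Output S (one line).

Answer: tumtq$

Derivation:
LF mapping: 2 5 3 1 0 4
Walk LF starting at row 4, prepending L[row]:
  step 1: row=4, L[4]='$', prepend. Next row=LF[4]=0
  step 2: row=0, L[0]='q', prepend. Next row=LF[0]=2
  step 3: row=2, L[2]='t', prepend. Next row=LF[2]=3
  step 4: row=3, L[3]='m', prepend. Next row=LF[3]=1
  step 5: row=1, L[1]='u', prepend. Next row=LF[1]=5
  step 6: row=5, L[5]='t', prepend. Next row=LF[5]=4
Reversed output: tumtq$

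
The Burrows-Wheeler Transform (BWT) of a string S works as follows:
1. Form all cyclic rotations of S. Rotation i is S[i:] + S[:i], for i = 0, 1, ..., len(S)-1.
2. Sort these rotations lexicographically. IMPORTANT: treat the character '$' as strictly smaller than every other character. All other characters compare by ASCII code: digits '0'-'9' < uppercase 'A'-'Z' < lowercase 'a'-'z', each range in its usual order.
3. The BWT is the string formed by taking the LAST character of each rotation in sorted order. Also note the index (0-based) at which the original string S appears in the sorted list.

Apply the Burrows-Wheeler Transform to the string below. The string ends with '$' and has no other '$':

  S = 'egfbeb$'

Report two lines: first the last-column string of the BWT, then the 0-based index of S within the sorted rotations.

All 7 rotations (rotation i = S[i:]+S[:i]):
  rot[0] = egfbeb$
  rot[1] = gfbeb$e
  rot[2] = fbeb$eg
  rot[3] = beb$egf
  rot[4] = eb$egfb
  rot[5] = b$egfbe
  rot[6] = $egfbeb
Sorted (with $ < everything):
  sorted[0] = $egfbeb  (last char: 'b')
  sorted[1] = b$egfbe  (last char: 'e')
  sorted[2] = beb$egf  (last char: 'f')
  sorted[3] = eb$egfb  (last char: 'b')
  sorted[4] = egfbeb$  (last char: '$')
  sorted[5] = fbeb$eg  (last char: 'g')
  sorted[6] = gfbeb$e  (last char: 'e')
Last column: befb$ge
Original string S is at sorted index 4

Answer: befb$ge
4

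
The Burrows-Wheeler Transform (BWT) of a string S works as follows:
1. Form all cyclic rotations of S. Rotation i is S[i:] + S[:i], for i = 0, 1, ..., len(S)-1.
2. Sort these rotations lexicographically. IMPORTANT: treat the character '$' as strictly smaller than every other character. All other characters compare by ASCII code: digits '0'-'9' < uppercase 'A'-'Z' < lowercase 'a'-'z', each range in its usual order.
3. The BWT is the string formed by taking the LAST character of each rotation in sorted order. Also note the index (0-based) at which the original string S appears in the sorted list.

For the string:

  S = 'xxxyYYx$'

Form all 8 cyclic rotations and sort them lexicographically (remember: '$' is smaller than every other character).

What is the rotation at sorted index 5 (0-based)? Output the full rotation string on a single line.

Answer: xxyYYx$x

Derivation:
All 8 rotations (rotation i = S[i:]+S[:i]):
  rot[0] = xxxyYYx$
  rot[1] = xxyYYx$x
  rot[2] = xyYYx$xx
  rot[3] = yYYx$xxx
  rot[4] = YYx$xxxy
  rot[5] = Yx$xxxyY
  rot[6] = x$xxxyYY
  rot[7] = $xxxyYYx
Sorted (with $ < everything):
  sorted[0] = $xxxyYYx
  sorted[1] = YYx$xxxy
  sorted[2] = Yx$xxxyY
  sorted[3] = x$xxxyYY
  sorted[4] = xxxyYYx$
  sorted[5] = xxyYYx$x
  sorted[6] = xyYYx$xx
  sorted[7] = yYYx$xxx
sorted[5] = xxyYYx$x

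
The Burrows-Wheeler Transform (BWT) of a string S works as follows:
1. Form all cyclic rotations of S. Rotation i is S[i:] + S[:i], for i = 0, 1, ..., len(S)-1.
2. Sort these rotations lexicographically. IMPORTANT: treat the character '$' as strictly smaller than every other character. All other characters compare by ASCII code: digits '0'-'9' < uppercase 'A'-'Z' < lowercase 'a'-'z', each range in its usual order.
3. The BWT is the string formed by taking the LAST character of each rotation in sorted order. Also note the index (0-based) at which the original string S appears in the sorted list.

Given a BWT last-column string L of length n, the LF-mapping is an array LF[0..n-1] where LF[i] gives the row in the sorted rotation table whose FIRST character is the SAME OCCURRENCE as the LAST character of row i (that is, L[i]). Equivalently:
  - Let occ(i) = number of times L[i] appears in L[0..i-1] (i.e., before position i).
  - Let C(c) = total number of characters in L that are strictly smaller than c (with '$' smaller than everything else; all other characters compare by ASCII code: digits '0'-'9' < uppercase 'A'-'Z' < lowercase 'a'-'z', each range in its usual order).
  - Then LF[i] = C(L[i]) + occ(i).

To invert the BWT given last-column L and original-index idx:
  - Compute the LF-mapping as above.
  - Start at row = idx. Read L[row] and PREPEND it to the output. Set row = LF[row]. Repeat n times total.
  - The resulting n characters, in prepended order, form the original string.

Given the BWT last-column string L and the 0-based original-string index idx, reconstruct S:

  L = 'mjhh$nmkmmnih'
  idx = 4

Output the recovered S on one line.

Answer: injhhhnmmmkm$

Derivation:
LF mapping: 7 5 1 2 0 11 8 6 9 10 12 4 3
Walk LF starting at row 4, prepending L[row]:
  step 1: row=4, L[4]='$', prepend. Next row=LF[4]=0
  step 2: row=0, L[0]='m', prepend. Next row=LF[0]=7
  step 3: row=7, L[7]='k', prepend. Next row=LF[7]=6
  step 4: row=6, L[6]='m', prepend. Next row=LF[6]=8
  step 5: row=8, L[8]='m', prepend. Next row=LF[8]=9
  step 6: row=9, L[9]='m', prepend. Next row=LF[9]=10
  step 7: row=10, L[10]='n', prepend. Next row=LF[10]=12
  step 8: row=12, L[12]='h', prepend. Next row=LF[12]=3
  step 9: row=3, L[3]='h', prepend. Next row=LF[3]=2
  step 10: row=2, L[2]='h', prepend. Next row=LF[2]=1
  step 11: row=1, L[1]='j', prepend. Next row=LF[1]=5
  step 12: row=5, L[5]='n', prepend. Next row=LF[5]=11
  step 13: row=11, L[11]='i', prepend. Next row=LF[11]=4
Reversed output: injhhhnmmmkm$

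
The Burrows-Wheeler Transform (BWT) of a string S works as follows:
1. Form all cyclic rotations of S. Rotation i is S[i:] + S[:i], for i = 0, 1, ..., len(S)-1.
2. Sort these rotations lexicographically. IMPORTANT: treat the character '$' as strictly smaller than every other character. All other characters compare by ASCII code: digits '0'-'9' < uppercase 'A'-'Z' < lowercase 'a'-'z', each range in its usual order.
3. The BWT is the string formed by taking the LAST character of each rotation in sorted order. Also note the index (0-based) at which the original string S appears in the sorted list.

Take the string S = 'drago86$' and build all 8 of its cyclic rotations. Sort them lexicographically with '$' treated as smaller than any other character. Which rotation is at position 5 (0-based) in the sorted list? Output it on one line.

Answer: go86$dra

Derivation:
All 8 rotations (rotation i = S[i:]+S[:i]):
  rot[0] = drago86$
  rot[1] = rago86$d
  rot[2] = ago86$dr
  rot[3] = go86$dra
  rot[4] = o86$drag
  rot[5] = 86$drago
  rot[6] = 6$drago8
  rot[7] = $drago86
Sorted (with $ < everything):
  sorted[0] = $drago86
  sorted[1] = 6$drago8
  sorted[2] = 86$drago
  sorted[3] = ago86$dr
  sorted[4] = drago86$
  sorted[5] = go86$dra
  sorted[6] = o86$drag
  sorted[7] = rago86$d
sorted[5] = go86$dra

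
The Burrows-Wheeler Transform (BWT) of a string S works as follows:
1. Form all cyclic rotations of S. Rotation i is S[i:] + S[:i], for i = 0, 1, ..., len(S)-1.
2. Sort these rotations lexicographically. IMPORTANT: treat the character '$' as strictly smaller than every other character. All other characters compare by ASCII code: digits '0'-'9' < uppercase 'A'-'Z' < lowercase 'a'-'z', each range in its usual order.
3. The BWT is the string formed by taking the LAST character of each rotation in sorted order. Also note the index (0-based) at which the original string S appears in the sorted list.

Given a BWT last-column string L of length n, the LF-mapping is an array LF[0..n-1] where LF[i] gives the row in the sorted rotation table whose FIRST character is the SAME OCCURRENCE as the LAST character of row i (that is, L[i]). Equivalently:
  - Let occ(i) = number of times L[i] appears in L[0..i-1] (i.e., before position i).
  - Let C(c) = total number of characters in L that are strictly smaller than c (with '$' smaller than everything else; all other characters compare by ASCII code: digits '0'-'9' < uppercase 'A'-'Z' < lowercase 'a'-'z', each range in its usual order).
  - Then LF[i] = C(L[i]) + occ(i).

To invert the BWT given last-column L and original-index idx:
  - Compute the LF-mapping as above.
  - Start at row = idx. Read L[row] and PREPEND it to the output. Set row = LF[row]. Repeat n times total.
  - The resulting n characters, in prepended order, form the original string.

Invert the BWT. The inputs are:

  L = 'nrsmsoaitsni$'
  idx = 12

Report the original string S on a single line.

Answer: transmission$

Derivation:
LF mapping: 5 8 9 4 10 7 1 2 12 11 6 3 0
Walk LF starting at row 12, prepending L[row]:
  step 1: row=12, L[12]='$', prepend. Next row=LF[12]=0
  step 2: row=0, L[0]='n', prepend. Next row=LF[0]=5
  step 3: row=5, L[5]='o', prepend. Next row=LF[5]=7
  step 4: row=7, L[7]='i', prepend. Next row=LF[7]=2
  step 5: row=2, L[2]='s', prepend. Next row=LF[2]=9
  step 6: row=9, L[9]='s', prepend. Next row=LF[9]=11
  step 7: row=11, L[11]='i', prepend. Next row=LF[11]=3
  step 8: row=3, L[3]='m', prepend. Next row=LF[3]=4
  step 9: row=4, L[4]='s', prepend. Next row=LF[4]=10
  step 10: row=10, L[10]='n', prepend. Next row=LF[10]=6
  step 11: row=6, L[6]='a', prepend. Next row=LF[6]=1
  step 12: row=1, L[1]='r', prepend. Next row=LF[1]=8
  step 13: row=8, L[8]='t', prepend. Next row=LF[8]=12
Reversed output: transmission$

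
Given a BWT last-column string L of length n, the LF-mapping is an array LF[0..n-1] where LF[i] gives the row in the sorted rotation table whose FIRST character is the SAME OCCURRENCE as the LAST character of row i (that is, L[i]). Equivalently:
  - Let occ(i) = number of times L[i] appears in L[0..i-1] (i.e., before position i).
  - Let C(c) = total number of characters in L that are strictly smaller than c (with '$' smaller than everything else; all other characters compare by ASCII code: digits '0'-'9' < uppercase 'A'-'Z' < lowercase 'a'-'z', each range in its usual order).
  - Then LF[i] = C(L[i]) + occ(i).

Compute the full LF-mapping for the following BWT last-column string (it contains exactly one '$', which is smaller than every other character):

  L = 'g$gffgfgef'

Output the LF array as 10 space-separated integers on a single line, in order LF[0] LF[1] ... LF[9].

Char counts: '$':1, 'e':1, 'f':4, 'g':4
C (first-col start): C('$')=0, C('e')=1, C('f')=2, C('g')=6
L[0]='g': occ=0, LF[0]=C('g')+0=6+0=6
L[1]='$': occ=0, LF[1]=C('$')+0=0+0=0
L[2]='g': occ=1, LF[2]=C('g')+1=6+1=7
L[3]='f': occ=0, LF[3]=C('f')+0=2+0=2
L[4]='f': occ=1, LF[4]=C('f')+1=2+1=3
L[5]='g': occ=2, LF[5]=C('g')+2=6+2=8
L[6]='f': occ=2, LF[6]=C('f')+2=2+2=4
L[7]='g': occ=3, LF[7]=C('g')+3=6+3=9
L[8]='e': occ=0, LF[8]=C('e')+0=1+0=1
L[9]='f': occ=3, LF[9]=C('f')+3=2+3=5

Answer: 6 0 7 2 3 8 4 9 1 5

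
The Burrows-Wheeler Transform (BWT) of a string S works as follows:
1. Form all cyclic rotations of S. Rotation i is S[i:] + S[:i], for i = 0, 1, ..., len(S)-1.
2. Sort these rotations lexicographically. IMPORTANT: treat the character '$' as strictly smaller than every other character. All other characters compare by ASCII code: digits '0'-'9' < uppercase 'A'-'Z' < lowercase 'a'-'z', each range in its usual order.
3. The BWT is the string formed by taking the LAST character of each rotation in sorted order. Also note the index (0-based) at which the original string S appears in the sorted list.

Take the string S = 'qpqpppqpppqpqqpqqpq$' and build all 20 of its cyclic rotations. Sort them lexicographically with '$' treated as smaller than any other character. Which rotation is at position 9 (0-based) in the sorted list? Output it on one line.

All 20 rotations (rotation i = S[i:]+S[:i]):
  rot[0] = qpqpppqpppqpqqpqqpq$
  rot[1] = pqpppqpppqpqqpqqpq$q
  rot[2] = qpppqpppqpqqpqqpq$qp
  rot[3] = pppqpppqpqqpqqpq$qpq
  rot[4] = ppqpppqpqqpqqpq$qpqp
  rot[5] = pqpppqpqqpqqpq$qpqpp
  rot[6] = qpppqpqqpqqpq$qpqppp
  rot[7] = pppqpqqpqqpq$qpqpppq
  rot[8] = ppqpqqpqqpq$qpqpppqp
  rot[9] = pqpqqpqqpq$qpqpppqpp
  rot[10] = qpqqpqqpq$qpqpppqppp
  rot[11] = pqqpqqpq$qpqpppqpppq
  rot[12] = qqpqqpq$qpqpppqpppqp
  rot[13] = qpqqpq$qpqpppqpppqpq
  rot[14] = pqqpq$qpqpppqpppqpqq
  rot[15] = qqpq$qpqpppqpppqpqqp
  rot[16] = qpq$qpqpppqpppqpqqpq
  rot[17] = pq$qpqpppqpppqpqqpqq
  rot[18] = q$qpqpppqpppqpqqpqqp
  rot[19] = $qpqpppqpppqpqqpqqpq
Sorted (with $ < everything):
  sorted[0] = $qpqpppqpppqpqqpqqpq
  sorted[1] = pppqpppqpqqpqqpq$qpq
  sorted[2] = pppqpqqpqqpq$qpqpppq
  sorted[3] = ppqpppqpqqpqqpq$qpqp
  sorted[4] = ppqpqqpqqpq$qpqpppqp
  sorted[5] = pq$qpqpppqpppqpqqpqq
  sorted[6] = pqpppqpppqpqqpqqpq$q
  sorted[7] = pqpppqpqqpqqpq$qpqpp
  sorted[8] = pqpqqpqqpq$qpqpppqpp
  sorted[9] = pqqpq$qpqpppqpppqpqq
  sorted[10] = pqqpqqpq$qpqpppqpppq
  sorted[11] = q$qpqpppqpppqpqqpqqp
  sorted[12] = qpppqpppqpqqpqqpq$qp
  sorted[13] = qpppqpqqpqqpq$qpqppp
  sorted[14] = qpq$qpqpppqpppqpqqpq
  sorted[15] = qpqpppqpppqpqqpqqpq$
  sorted[16] = qpqqpq$qpqpppqpppqpq
  sorted[17] = qpqqpqqpq$qpqpppqppp
  sorted[18] = qqpq$qpqpppqpppqpqqp
  sorted[19] = qqpqqpq$qpqpppqpppqp
sorted[9] = pqqpq$qpqpppqpppqpqq

Answer: pqqpq$qpqpppqpppqpqq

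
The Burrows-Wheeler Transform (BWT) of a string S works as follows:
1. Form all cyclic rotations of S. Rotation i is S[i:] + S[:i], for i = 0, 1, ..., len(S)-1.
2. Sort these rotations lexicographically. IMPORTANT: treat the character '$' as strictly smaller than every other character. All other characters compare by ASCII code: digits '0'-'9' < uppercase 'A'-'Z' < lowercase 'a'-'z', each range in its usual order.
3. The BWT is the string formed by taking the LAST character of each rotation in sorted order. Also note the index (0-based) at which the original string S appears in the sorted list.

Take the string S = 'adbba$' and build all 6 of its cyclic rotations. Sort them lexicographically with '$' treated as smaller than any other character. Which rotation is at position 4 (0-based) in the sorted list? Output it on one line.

All 6 rotations (rotation i = S[i:]+S[:i]):
  rot[0] = adbba$
  rot[1] = dbba$a
  rot[2] = bba$ad
  rot[3] = ba$adb
  rot[4] = a$adbb
  rot[5] = $adbba
Sorted (with $ < everything):
  sorted[0] = $adbba
  sorted[1] = a$adbb
  sorted[2] = adbba$
  sorted[3] = ba$adb
  sorted[4] = bba$ad
  sorted[5] = dbba$a
sorted[4] = bba$ad

Answer: bba$ad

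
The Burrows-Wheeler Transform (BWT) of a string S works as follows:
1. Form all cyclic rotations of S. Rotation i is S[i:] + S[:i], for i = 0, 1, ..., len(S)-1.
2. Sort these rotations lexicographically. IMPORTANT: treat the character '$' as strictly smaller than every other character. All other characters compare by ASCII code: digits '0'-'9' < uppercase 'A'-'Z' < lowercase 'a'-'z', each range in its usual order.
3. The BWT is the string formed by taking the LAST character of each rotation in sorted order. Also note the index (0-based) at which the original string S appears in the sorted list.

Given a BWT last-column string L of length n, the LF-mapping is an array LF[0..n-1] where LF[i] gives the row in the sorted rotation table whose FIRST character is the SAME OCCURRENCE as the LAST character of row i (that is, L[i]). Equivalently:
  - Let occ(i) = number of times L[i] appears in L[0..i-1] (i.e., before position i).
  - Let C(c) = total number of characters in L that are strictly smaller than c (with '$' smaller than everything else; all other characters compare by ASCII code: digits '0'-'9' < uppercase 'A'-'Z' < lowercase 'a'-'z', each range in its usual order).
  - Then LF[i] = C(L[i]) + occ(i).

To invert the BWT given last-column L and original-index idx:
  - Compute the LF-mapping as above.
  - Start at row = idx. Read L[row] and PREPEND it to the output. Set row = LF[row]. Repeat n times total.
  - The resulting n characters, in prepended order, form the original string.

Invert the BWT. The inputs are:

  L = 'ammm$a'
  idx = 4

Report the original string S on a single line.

LF mapping: 1 3 4 5 0 2
Walk LF starting at row 4, prepending L[row]:
  step 1: row=4, L[4]='$', prepend. Next row=LF[4]=0
  step 2: row=0, L[0]='a', prepend. Next row=LF[0]=1
  step 3: row=1, L[1]='m', prepend. Next row=LF[1]=3
  step 4: row=3, L[3]='m', prepend. Next row=LF[3]=5
  step 5: row=5, L[5]='a', prepend. Next row=LF[5]=2
  step 6: row=2, L[2]='m', prepend. Next row=LF[2]=4
Reversed output: mamma$

Answer: mamma$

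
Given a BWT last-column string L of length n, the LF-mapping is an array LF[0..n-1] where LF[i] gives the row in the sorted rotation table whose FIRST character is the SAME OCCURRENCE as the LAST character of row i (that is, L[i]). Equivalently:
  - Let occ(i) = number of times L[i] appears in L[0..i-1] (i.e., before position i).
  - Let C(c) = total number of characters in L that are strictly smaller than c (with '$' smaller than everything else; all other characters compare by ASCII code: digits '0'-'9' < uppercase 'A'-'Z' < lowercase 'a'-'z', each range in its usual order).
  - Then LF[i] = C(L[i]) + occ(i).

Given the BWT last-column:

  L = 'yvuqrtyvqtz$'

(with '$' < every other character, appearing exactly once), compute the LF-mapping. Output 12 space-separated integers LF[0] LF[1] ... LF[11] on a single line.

Char counts: '$':1, 'q':2, 'r':1, 't':2, 'u':1, 'v':2, 'y':2, 'z':1
C (first-col start): C('$')=0, C('q')=1, C('r')=3, C('t')=4, C('u')=6, C('v')=7, C('y')=9, C('z')=11
L[0]='y': occ=0, LF[0]=C('y')+0=9+0=9
L[1]='v': occ=0, LF[1]=C('v')+0=7+0=7
L[2]='u': occ=0, LF[2]=C('u')+0=6+0=6
L[3]='q': occ=0, LF[3]=C('q')+0=1+0=1
L[4]='r': occ=0, LF[4]=C('r')+0=3+0=3
L[5]='t': occ=0, LF[5]=C('t')+0=4+0=4
L[6]='y': occ=1, LF[6]=C('y')+1=9+1=10
L[7]='v': occ=1, LF[7]=C('v')+1=7+1=8
L[8]='q': occ=1, LF[8]=C('q')+1=1+1=2
L[9]='t': occ=1, LF[9]=C('t')+1=4+1=5
L[10]='z': occ=0, LF[10]=C('z')+0=11+0=11
L[11]='$': occ=0, LF[11]=C('$')+0=0+0=0

Answer: 9 7 6 1 3 4 10 8 2 5 11 0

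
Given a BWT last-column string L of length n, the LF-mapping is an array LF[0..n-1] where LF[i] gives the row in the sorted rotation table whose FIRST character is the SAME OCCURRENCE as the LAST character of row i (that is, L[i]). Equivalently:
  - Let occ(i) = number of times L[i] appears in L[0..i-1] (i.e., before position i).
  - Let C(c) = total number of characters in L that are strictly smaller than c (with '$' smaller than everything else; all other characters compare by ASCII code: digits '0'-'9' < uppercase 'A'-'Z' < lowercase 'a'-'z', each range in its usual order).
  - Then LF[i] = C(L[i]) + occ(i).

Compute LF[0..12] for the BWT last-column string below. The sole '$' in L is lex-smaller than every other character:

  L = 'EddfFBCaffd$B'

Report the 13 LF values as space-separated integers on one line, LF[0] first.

Answer: 4 7 8 10 5 1 3 6 11 12 9 0 2

Derivation:
Char counts: '$':1, 'B':2, 'C':1, 'E':1, 'F':1, 'a':1, 'd':3, 'f':3
C (first-col start): C('$')=0, C('B')=1, C('C')=3, C('E')=4, C('F')=5, C('a')=6, C('d')=7, C('f')=10
L[0]='E': occ=0, LF[0]=C('E')+0=4+0=4
L[1]='d': occ=0, LF[1]=C('d')+0=7+0=7
L[2]='d': occ=1, LF[2]=C('d')+1=7+1=8
L[3]='f': occ=0, LF[3]=C('f')+0=10+0=10
L[4]='F': occ=0, LF[4]=C('F')+0=5+0=5
L[5]='B': occ=0, LF[5]=C('B')+0=1+0=1
L[6]='C': occ=0, LF[6]=C('C')+0=3+0=3
L[7]='a': occ=0, LF[7]=C('a')+0=6+0=6
L[8]='f': occ=1, LF[8]=C('f')+1=10+1=11
L[9]='f': occ=2, LF[9]=C('f')+2=10+2=12
L[10]='d': occ=2, LF[10]=C('d')+2=7+2=9
L[11]='$': occ=0, LF[11]=C('$')+0=0+0=0
L[12]='B': occ=1, LF[12]=C('B')+1=1+1=2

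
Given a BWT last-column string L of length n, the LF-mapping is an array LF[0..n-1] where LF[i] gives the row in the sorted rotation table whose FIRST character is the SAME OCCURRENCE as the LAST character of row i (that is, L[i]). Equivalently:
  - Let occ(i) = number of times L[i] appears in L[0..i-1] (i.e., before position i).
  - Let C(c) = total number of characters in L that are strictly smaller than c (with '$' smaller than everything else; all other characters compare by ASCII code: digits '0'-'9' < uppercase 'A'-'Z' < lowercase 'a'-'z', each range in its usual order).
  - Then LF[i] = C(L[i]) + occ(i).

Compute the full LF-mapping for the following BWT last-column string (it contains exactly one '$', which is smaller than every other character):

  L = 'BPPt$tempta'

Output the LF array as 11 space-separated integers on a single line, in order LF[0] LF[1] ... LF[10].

Char counts: '$':1, 'B':1, 'P':2, 'a':1, 'e':1, 'm':1, 'p':1, 't':3
C (first-col start): C('$')=0, C('B')=1, C('P')=2, C('a')=4, C('e')=5, C('m')=6, C('p')=7, C('t')=8
L[0]='B': occ=0, LF[0]=C('B')+0=1+0=1
L[1]='P': occ=0, LF[1]=C('P')+0=2+0=2
L[2]='P': occ=1, LF[2]=C('P')+1=2+1=3
L[3]='t': occ=0, LF[3]=C('t')+0=8+0=8
L[4]='$': occ=0, LF[4]=C('$')+0=0+0=0
L[5]='t': occ=1, LF[5]=C('t')+1=8+1=9
L[6]='e': occ=0, LF[6]=C('e')+0=5+0=5
L[7]='m': occ=0, LF[7]=C('m')+0=6+0=6
L[8]='p': occ=0, LF[8]=C('p')+0=7+0=7
L[9]='t': occ=2, LF[9]=C('t')+2=8+2=10
L[10]='a': occ=0, LF[10]=C('a')+0=4+0=4

Answer: 1 2 3 8 0 9 5 6 7 10 4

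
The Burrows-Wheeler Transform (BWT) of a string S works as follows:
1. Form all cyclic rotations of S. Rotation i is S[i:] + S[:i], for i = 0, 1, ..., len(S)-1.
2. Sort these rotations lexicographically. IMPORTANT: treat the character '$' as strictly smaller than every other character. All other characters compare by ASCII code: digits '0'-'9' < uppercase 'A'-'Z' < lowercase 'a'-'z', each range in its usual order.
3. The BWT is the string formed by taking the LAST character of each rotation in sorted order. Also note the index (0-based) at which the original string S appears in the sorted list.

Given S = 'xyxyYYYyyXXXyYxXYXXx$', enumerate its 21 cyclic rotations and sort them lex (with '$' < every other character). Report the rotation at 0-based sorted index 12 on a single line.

Answer: x$xyxyYYYyyXXXyYxXYXX

Derivation:
All 21 rotations (rotation i = S[i:]+S[:i]):
  rot[0] = xyxyYYYyyXXXyYxXYXXx$
  rot[1] = yxyYYYyyXXXyYxXYXXx$x
  rot[2] = xyYYYyyXXXyYxXYXXx$xy
  rot[3] = yYYYyyXXXyYxXYXXx$xyx
  rot[4] = YYYyyXXXyYxXYXXx$xyxy
  rot[5] = YYyyXXXyYxXYXXx$xyxyY
  rot[6] = YyyXXXyYxXYXXx$xyxyYY
  rot[7] = yyXXXyYxXYXXx$xyxyYYY
  rot[8] = yXXXyYxXYXXx$xyxyYYYy
  rot[9] = XXXyYxXYXXx$xyxyYYYyy
  rot[10] = XXyYxXYXXx$xyxyYYYyyX
  rot[11] = XyYxXYXXx$xyxyYYYyyXX
  rot[12] = yYxXYXXx$xyxyYYYyyXXX
  rot[13] = YxXYXXx$xyxyYYYyyXXXy
  rot[14] = xXYXXx$xyxyYYYyyXXXyY
  rot[15] = XYXXx$xyxyYYYyyXXXyYx
  rot[16] = YXXx$xyxyYYYyyXXXyYxX
  rot[17] = XXx$xyxyYYYyyXXXyYxXY
  rot[18] = Xx$xyxyYYYyyXXXyYxXYX
  rot[19] = x$xyxyYYYyyXXXyYxXYXX
  rot[20] = $xyxyYYYyyXXXyYxXYXXx
Sorted (with $ < everything):
  sorted[0] = $xyxyYYYyyXXXyYxXYXXx
  sorted[1] = XXXyYxXYXXx$xyxyYYYyy
  sorted[2] = XXx$xyxyYYYyyXXXyYxXY
  sorted[3] = XXyYxXYXXx$xyxyYYYyyX
  sorted[4] = XYXXx$xyxyYYYyyXXXyYx
  sorted[5] = Xx$xyxyYYYyyXXXyYxXYX
  sorted[6] = XyYxXYXXx$xyxyYYYyyXX
  sorted[7] = YXXx$xyxyYYYyyXXXyYxX
  sorted[8] = YYYyyXXXyYxXYXXx$xyxy
  sorted[9] = YYyyXXXyYxXYXXx$xyxyY
  sorted[10] = YxXYXXx$xyxyYYYyyXXXy
  sorted[11] = YyyXXXyYxXYXXx$xyxyYY
  sorted[12] = x$xyxyYYYyyXXXyYxXYXX
  sorted[13] = xXYXXx$xyxyYYYyyXXXyY
  sorted[14] = xyYYYyyXXXyYxXYXXx$xy
  sorted[15] = xyxyYYYyyXXXyYxXYXXx$
  sorted[16] = yXXXyYxXYXXx$xyxyYYYy
  sorted[17] = yYYYyyXXXyYxXYXXx$xyx
  sorted[18] = yYxXYXXx$xyxyYYYyyXXX
  sorted[19] = yxyYYYyyXXXyYxXYXXx$x
  sorted[20] = yyXXXyYxXYXXx$xyxyYYY
sorted[12] = x$xyxyYYYyyXXXyYxXYXX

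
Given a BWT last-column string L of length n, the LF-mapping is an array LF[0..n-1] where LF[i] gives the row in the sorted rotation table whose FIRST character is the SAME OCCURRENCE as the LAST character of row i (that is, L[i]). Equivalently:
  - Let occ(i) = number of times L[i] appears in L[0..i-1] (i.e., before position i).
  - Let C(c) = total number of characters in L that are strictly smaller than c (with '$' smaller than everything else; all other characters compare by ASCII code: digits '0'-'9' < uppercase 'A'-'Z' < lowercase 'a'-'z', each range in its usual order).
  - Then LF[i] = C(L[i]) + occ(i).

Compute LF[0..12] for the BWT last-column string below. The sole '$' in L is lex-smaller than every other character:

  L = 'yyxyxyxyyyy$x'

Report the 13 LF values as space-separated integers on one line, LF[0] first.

Answer: 5 6 1 7 2 8 3 9 10 11 12 0 4

Derivation:
Char counts: '$':1, 'x':4, 'y':8
C (first-col start): C('$')=0, C('x')=1, C('y')=5
L[0]='y': occ=0, LF[0]=C('y')+0=5+0=5
L[1]='y': occ=1, LF[1]=C('y')+1=5+1=6
L[2]='x': occ=0, LF[2]=C('x')+0=1+0=1
L[3]='y': occ=2, LF[3]=C('y')+2=5+2=7
L[4]='x': occ=1, LF[4]=C('x')+1=1+1=2
L[5]='y': occ=3, LF[5]=C('y')+3=5+3=8
L[6]='x': occ=2, LF[6]=C('x')+2=1+2=3
L[7]='y': occ=4, LF[7]=C('y')+4=5+4=9
L[8]='y': occ=5, LF[8]=C('y')+5=5+5=10
L[9]='y': occ=6, LF[9]=C('y')+6=5+6=11
L[10]='y': occ=7, LF[10]=C('y')+7=5+7=12
L[11]='$': occ=0, LF[11]=C('$')+0=0+0=0
L[12]='x': occ=3, LF[12]=C('x')+3=1+3=4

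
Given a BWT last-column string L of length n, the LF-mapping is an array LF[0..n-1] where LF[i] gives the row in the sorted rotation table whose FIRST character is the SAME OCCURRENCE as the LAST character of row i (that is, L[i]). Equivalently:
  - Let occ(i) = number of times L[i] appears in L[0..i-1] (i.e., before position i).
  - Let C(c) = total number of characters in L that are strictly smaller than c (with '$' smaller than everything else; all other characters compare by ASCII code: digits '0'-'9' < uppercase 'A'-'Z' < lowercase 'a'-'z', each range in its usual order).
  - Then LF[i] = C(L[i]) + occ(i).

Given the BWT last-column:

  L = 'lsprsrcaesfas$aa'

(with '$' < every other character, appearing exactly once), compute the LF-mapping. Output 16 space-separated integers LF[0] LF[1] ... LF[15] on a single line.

Answer: 8 12 9 10 13 11 5 1 6 14 7 2 15 0 3 4

Derivation:
Char counts: '$':1, 'a':4, 'c':1, 'e':1, 'f':1, 'l':1, 'p':1, 'r':2, 's':4
C (first-col start): C('$')=0, C('a')=1, C('c')=5, C('e')=6, C('f')=7, C('l')=8, C('p')=9, C('r')=10, C('s')=12
L[0]='l': occ=0, LF[0]=C('l')+0=8+0=8
L[1]='s': occ=0, LF[1]=C('s')+0=12+0=12
L[2]='p': occ=0, LF[2]=C('p')+0=9+0=9
L[3]='r': occ=0, LF[3]=C('r')+0=10+0=10
L[4]='s': occ=1, LF[4]=C('s')+1=12+1=13
L[5]='r': occ=1, LF[5]=C('r')+1=10+1=11
L[6]='c': occ=0, LF[6]=C('c')+0=5+0=5
L[7]='a': occ=0, LF[7]=C('a')+0=1+0=1
L[8]='e': occ=0, LF[8]=C('e')+0=6+0=6
L[9]='s': occ=2, LF[9]=C('s')+2=12+2=14
L[10]='f': occ=0, LF[10]=C('f')+0=7+0=7
L[11]='a': occ=1, LF[11]=C('a')+1=1+1=2
L[12]='s': occ=3, LF[12]=C('s')+3=12+3=15
L[13]='$': occ=0, LF[13]=C('$')+0=0+0=0
L[14]='a': occ=2, LF[14]=C('a')+2=1+2=3
L[15]='a': occ=3, LF[15]=C('a')+3=1+3=4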